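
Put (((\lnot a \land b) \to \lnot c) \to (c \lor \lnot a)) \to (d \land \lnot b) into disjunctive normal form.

(a \land \lnot c) \lor (d \land \lnot b)

(((\lnot a \land b) \to \lnot c) \to (c \lor \lnot a)) \to (d \land \lnot b)
≡ \lnot (((\lnot a \land b) \to \lnot c) \to (c \lor \lnot a)) \lor (d \land \lnot b)   (eliminate \to)
≡ \lnot (\lnot ((\lnot a \land b) \to \lnot c) \lor c \lor \lnot a) \lor (d \land \lnot b)   (eliminate \to)
≡ \lnot (\lnot (\lnot (\lnot a \land b) \lor \lnot c) \lor c \lor \lnot a) \lor (d \land \lnot b)   (eliminate \to)
≡ (\lnot \lnot (\lnot (\lnot a \land b) \lor \lnot c) \land \lnot c \land \lnot \lnot a) \lor (d \land \lnot b)   (De Morgan)
≡ ((\lnot (\lnot a \land b) \lor \lnot c) \land \lnot c \land \lnot \lnot a) \lor (d \land \lnot b)   (double negation)
≡ ((\lnot \lnot a \lor \lnot b \lor \lnot c) \land \lnot c \land \lnot \lnot a) \lor (d \land \lnot b)   (De Morgan)
≡ ((a \lor \lnot b \lor \lnot c) \land \lnot c \land \lnot \lnot a) \lor (d \land \lnot b)   (double negation)
≡ ((a \lor \lnot b \lor \lnot c) \land \lnot c \land a) \lor (d \land \lnot b)   (double negation)
≡ (a \land \lnot c \land a) \lor (\lnot b \land \lnot c \land a) \lor (\lnot c \land \lnot c \land a) \lor (d \land \lnot b)   (distribute \land over \lor)
≡ (a \land \lnot c) \lor (d \land \lnot b)   (simplify)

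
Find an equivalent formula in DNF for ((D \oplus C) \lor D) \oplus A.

(\lnot D \land C \land \lnot A) \lor (D \land \lnot A) \lor (\lnot D \land \lnot C \land A)

((D \oplus C) \lor D) \oplus A
⇔ (((D \oplus C) \lor D) \land \lnot A) \lor (\lnot ((D \oplus C) \lor D) \land A)   (expand \oplus)
⇔ (((D \land \lnot C) \lor (\lnot D \land C) \lor D) \land \lnot A) \lor (\lnot ((D \oplus C) \lor D) \land A)   (expand \oplus)
⇔ (((D \land \lnot C) \lor (\lnot D \land C) \lor D) \land \lnot A) \lor (\lnot ((D \land \lnot C) \lor (\lnot D \land C) \lor D) \land A)   (expand \oplus)
⇔ (((D \land \lnot C) \lor (\lnot D \land C) \lor D) \land \lnot A) \lor (\lnot (D \land \lnot C) \land \lnot (\lnot D \land C) \land \lnot D \land A)   (De Morgan)
⇔ (((D \land \lnot C) \lor (\lnot D \land C) \lor D) \land \lnot A) \lor ((\lnot D \lor \lnot \lnot C) \land \lnot (\lnot D \land C) \land \lnot D \land A)   (De Morgan)
⇔ (((D \land \lnot C) \lor (\lnot D \land C) \lor D) \land \lnot A) \lor ((\lnot D \lor C) \land \lnot (\lnot D \land C) \land \lnot D \land A)   (double negation)
⇔ (((D \land \lnot C) \lor (\lnot D \land C) \lor D) \land \lnot A) \lor ((\lnot D \lor C) \land (\lnot \lnot D \lor \lnot C) \land \lnot D \land A)   (De Morgan)
⇔ (((D \land \lnot C) \lor (\lnot D \land C) \lor D) \land \lnot A) \lor ((\lnot D \lor C) \land (D \lor \lnot C) \land \lnot D \land A)   (double negation)
⇔ (D \land \lnot C \land \lnot A) \lor (\lnot D \land C \land \lnot A) \lor (D \land \lnot A) \lor (\lnot D \land D \land \lnot D \land A) \lor (\lnot D \land \lnot C \land \lnot D \land A) \lor (C \land D \land \lnot D \land A) \lor (C \land \lnot C \land \lnot D \land A)   (distribute \land over \lor)
⇔ (\lnot D \land C \land \lnot A) \lor (D \land \lnot A) \lor (\lnot D \land \lnot C \land A)   (simplify)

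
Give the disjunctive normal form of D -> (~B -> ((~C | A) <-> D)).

D -> (~B -> ((~C | A) <-> D))
≡ ~D | (~B -> ((~C | A) <-> D))   [eliminate ->]
≡ ~D | ~~B | ((~C | A) <-> D)   [eliminate ->]
≡ ~D | ~~B | (((~C | A) -> D) & (D -> (~C | A)))   [eliminate <->]
≡ ~D | ~~B | ((~(~C | A) | D) & (D -> (~C | A)))   [eliminate ->]
≡ ~D | ~~B | ((~(~C | A) | D) & (~D | ~C | A))   [eliminate ->]
≡ ~D | B | ((~(~C | A) | D) & (~D | ~C | A))   [double negation]
≡ ~D | B | (((~~C & ~A) | D) & (~D | ~C | A))   [De Morgan]
≡ ~D | B | (((C & ~A) | D) & (~D | ~C | A))   [double negation]
≡ ~D | B | (C & ~A & ~D) | (C & ~A & ~C) | (C & ~A & A) | (D & ~D) | (D & ~C) | (D & A)   [distribute & over |]
≡ ~D | B | (D & ~C) | (D & A)   [simplify]

~D | B | (D & ~C) | (D & A)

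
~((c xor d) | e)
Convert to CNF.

~((c xor d) | e)
≡ ~(((c | d) & ~(c & d)) | e)   [expand xor]
≡ ~((c | d) & ~(c & d)) & ~e   [De Morgan]
≡ (~(c | d) | ~~(c & d)) & ~e   [De Morgan]
≡ ((~c & ~d) | ~~(c & d)) & ~e   [De Morgan]
≡ ((~c & ~d) | (c & d)) & ~e   [double negation]
≡ (~c | c) & (~c | d) & (~d | c) & (~d | d) & ~e   [distribute | over &]
≡ (~c | d) & (~d | c) & ~e   [simplify]

(~c | d) & (~d | c) & ~e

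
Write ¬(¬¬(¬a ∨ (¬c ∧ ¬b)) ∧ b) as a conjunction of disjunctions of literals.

a ∨ ¬b

¬(¬¬(¬a ∨ (¬c ∧ ¬b)) ∧ b)
= ¬¬¬(¬a ∨ (¬c ∧ ¬b)) ∨ ¬b   [De Morgan]
= ¬(¬a ∨ (¬c ∧ ¬b)) ∨ ¬b   [double negation]
= (¬¬a ∧ ¬(¬c ∧ ¬b)) ∨ ¬b   [De Morgan]
= (a ∧ ¬(¬c ∧ ¬b)) ∨ ¬b   [double negation]
= (a ∧ (¬¬c ∨ ¬¬b)) ∨ ¬b   [De Morgan]
= (a ∧ (c ∨ ¬¬b)) ∨ ¬b   [double negation]
= (a ∧ (c ∨ b)) ∨ ¬b   [double negation]
= (a ∨ ¬b) ∧ (c ∨ b ∨ ¬b)   [distribute ∨ over ∧]
= a ∨ ¬b   [simplify]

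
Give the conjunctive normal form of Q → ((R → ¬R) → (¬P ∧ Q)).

Q → ((R → ¬R) → (¬P ∧ Q))
≡ ¬Q ∨ ((R → ¬R) → (¬P ∧ Q))   — eliminate →
≡ ¬Q ∨ ¬(R → ¬R) ∨ (¬P ∧ Q)   — eliminate →
≡ ¬Q ∨ ¬(¬R ∨ ¬R) ∨ (¬P ∧ Q)   — eliminate →
≡ ¬Q ∨ (¬¬R ∧ ¬¬R) ∨ (¬P ∧ Q)   — De Morgan
≡ ¬Q ∨ (R ∧ ¬¬R) ∨ (¬P ∧ Q)   — double negation
≡ ¬Q ∨ (R ∧ R) ∨ (¬P ∧ Q)   — double negation
≡ (¬Q ∨ R ∨ ¬P) ∧ (¬Q ∨ R ∨ Q) ∧ (¬Q ∨ R ∨ ¬P) ∧ (¬Q ∨ R ∨ Q)   — distribute ∨ over ∧
≡ ¬Q ∨ R ∨ ¬P   — simplify

¬Q ∨ R ∨ ¬P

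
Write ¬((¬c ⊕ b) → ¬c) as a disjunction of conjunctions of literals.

¬((¬c ⊕ b) → ¬c)
≡ ¬(¬(¬c ⊕ b) ∨ ¬c)   — eliminate →
≡ ¬(¬((¬c ∧ ¬b) ∨ (¬¬c ∧ b)) ∨ ¬c)   — expand ⊕
≡ ¬¬((¬c ∧ ¬b) ∨ (¬¬c ∧ b)) ∧ ¬¬c   — De Morgan
≡ ((¬c ∧ ¬b) ∨ (¬¬c ∧ b)) ∧ ¬¬c   — double negation
≡ ((¬c ∧ ¬b) ∨ (c ∧ b)) ∧ ¬¬c   — double negation
≡ ((¬c ∧ ¬b) ∨ (c ∧ b)) ∧ c   — double negation
≡ (¬c ∧ ¬b ∧ c) ∨ (c ∧ b ∧ c)   — distribute ∧ over ∨
≡ c ∧ b   — simplify

c ∧ b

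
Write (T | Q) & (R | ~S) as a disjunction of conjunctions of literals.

(T & R) | (T & ~S) | (Q & R) | (Q & ~S)

(T | Q) & (R | ~S)
≡ (T & R) | (T & ~S) | (Q & R) | (Q & ~S)   [distribute & over |]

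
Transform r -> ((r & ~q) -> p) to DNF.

r -> ((r & ~q) -> p)
⇔ ~r | ((r & ~q) -> p)   (eliminate ->)
⇔ ~r | ~(r & ~q) | p   (eliminate ->)
⇔ ~r | ~r | ~~q | p   (De Morgan)
⇔ ~r | ~r | q | p   (double negation)
⇔ ~r | q | p   (simplify)

~r | q | p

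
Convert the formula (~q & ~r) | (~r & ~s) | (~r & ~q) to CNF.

(~q & ~r) | (~r & ~s) | (~r & ~q)
≡ (~q | ~r | ~r) & (~q | ~r | ~q) & (~q | ~s | ~r) & (~q | ~s | ~q) & (~r | ~r | ~r) & (~r | ~r | ~q) & (~r | ~s | ~r) & (~r | ~s | ~q)   [distribute | over &]
≡ (~q | ~s) & ~r   [simplify]

(~q | ~s) & ~r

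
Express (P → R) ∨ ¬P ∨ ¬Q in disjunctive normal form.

¬P ∨ R ∨ ¬Q

(P → R) ∨ ¬P ∨ ¬Q
= ¬P ∨ R ∨ ¬P ∨ ¬Q   — eliminate →
= ¬P ∨ R ∨ ¬Q   — simplify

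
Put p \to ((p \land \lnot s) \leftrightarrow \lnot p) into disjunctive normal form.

\lnot p \lor (s \land p)

p \to ((p \land \lnot s) \leftrightarrow \lnot p)
≡ \lnot p \lor ((p \land \lnot s) \leftrightarrow \lnot p)   — eliminate \to
≡ \lnot p \lor (((p \land \lnot s) \to \lnot p) \land (\lnot p \to (p \land \lnot s)))   — eliminate \leftrightarrow
≡ \lnot p \lor ((\lnot (p \land \lnot s) \lor \lnot p) \land (\lnot p \to (p \land \lnot s)))   — eliminate \to
≡ \lnot p \lor ((\lnot (p \land \lnot s) \lor \lnot p) \land (\lnot \lnot p \lor (p \land \lnot s)))   — eliminate \to
≡ \lnot p \lor ((\lnot p \lor \lnot \lnot s \lor \lnot p) \land (\lnot \lnot p \lor (p \land \lnot s)))   — De Morgan
≡ \lnot p \lor ((\lnot p \lor s \lor \lnot p) \land (\lnot \lnot p \lor (p \land \lnot s)))   — double negation
≡ \lnot p \lor ((\lnot p \lor s \lor \lnot p) \land (p \lor (p \land \lnot s)))   — double negation
≡ \lnot p \lor (\lnot p \land p) \lor (\lnot p \land p \land \lnot s) \lor (s \land p) \lor (s \land p \land \lnot s) \lor (\lnot p \land p) \lor (\lnot p \land p \land \lnot s)   — distribute \land over \lor
≡ \lnot p \lor (s \land p)   — simplify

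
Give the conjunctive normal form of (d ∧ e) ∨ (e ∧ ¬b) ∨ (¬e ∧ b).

(d ∨ ¬b ∨ ¬e) ∧ (e ∨ b)

(d ∧ e) ∨ (e ∧ ¬b) ∨ (¬e ∧ b)
≡ (d ∨ e ∨ ¬e) ∧ (d ∨ e ∨ b) ∧ (d ∨ ¬b ∨ ¬e) ∧ (d ∨ ¬b ∨ b) ∧ (e ∨ e ∨ ¬e) ∧ (e ∨ e ∨ b) ∧ (e ∨ ¬b ∨ ¬e) ∧ (e ∨ ¬b ∨ b)   (distribute ∨ over ∧)
≡ (d ∨ ¬b ∨ ¬e) ∧ (e ∨ b)   (simplify)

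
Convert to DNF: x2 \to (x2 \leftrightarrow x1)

\lnot x2 \lor x1 \land x2

x2 \to (x2 \leftrightarrow x1)
≡ \lnot x2 \lor (x2 \leftrightarrow x1)   — eliminate \to
≡ \lnot x2 \lor (x2 \to x1) \land (x1 \to x2)   — eliminate \leftrightarrow
≡ \lnot x2 \lor (\lnot x2 \lor x1) \land (x1 \to x2)   — eliminate \to
≡ \lnot x2 \lor (\lnot x2 \lor x1) \land (\lnot x1 \lor x2)   — eliminate \to
≡ \lnot x2 \lor \lnot x2 \land \lnot x1 \lor \lnot x2 \land x2 \lor x1 \land \lnot x1 \lor x1 \land x2   — distribute \land over \lor
≡ \lnot x2 \lor x1 \land x2   — simplify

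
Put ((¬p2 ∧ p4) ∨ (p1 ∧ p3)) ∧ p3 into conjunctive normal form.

((¬p2 ∧ p4) ∨ (p1 ∧ p3)) ∧ p3
≡ (¬p2 ∨ p1) ∧ (¬p2 ∨ p3) ∧ (p4 ∨ p1) ∧ (p4 ∨ p3) ∧ p3   (distribute ∨ over ∧)
≡ (¬p2 ∨ p1) ∧ (p4 ∨ p1) ∧ p3   (simplify)

(¬p2 ∨ p1) ∧ (p4 ∨ p1) ∧ p3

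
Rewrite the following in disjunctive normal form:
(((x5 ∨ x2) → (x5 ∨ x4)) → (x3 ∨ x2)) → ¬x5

(((x5 ∨ x2) → (x5 ∨ x4)) → (x3 ∨ x2)) → ¬x5
≡ ¬(((x5 ∨ x2) → (x5 ∨ x4)) → (x3 ∨ x2)) ∨ ¬x5   — eliminate →
≡ ¬(¬((x5 ∨ x2) → (x5 ∨ x4)) ∨ x3 ∨ x2) ∨ ¬x5   — eliminate →
≡ ¬(¬(¬(x5 ∨ x2) ∨ x5 ∨ x4) ∨ x3 ∨ x2) ∨ ¬x5   — eliminate →
≡ (¬¬(¬(x5 ∨ x2) ∨ x5 ∨ x4) ∧ ¬x3 ∧ ¬x2) ∨ ¬x5   — De Morgan
≡ ((¬(x5 ∨ x2) ∨ x5 ∨ x4) ∧ ¬x3 ∧ ¬x2) ∨ ¬x5   — double negation
≡ (((¬x5 ∧ ¬x2) ∨ x5 ∨ x4) ∧ ¬x3 ∧ ¬x2) ∨ ¬x5   — De Morgan
≡ (¬x5 ∧ ¬x2 ∧ ¬x3 ∧ ¬x2) ∨ (x5 ∧ ¬x3 ∧ ¬x2) ∨ (x4 ∧ ¬x3 ∧ ¬x2) ∨ ¬x5   — distribute ∧ over ∨
≡ (x5 ∧ ¬x3 ∧ ¬x2) ∨ (x4 ∧ ¬x3 ∧ ¬x2) ∨ ¬x5   — simplify

(x5 ∧ ¬x3 ∧ ¬x2) ∨ (x4 ∧ ¬x3 ∧ ¬x2) ∨ ¬x5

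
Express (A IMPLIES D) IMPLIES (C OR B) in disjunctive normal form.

(A AND NOT D) OR C OR B

(A IMPLIES D) IMPLIES (C OR B)
≡ NOT (A IMPLIES D) OR C OR B   (eliminate IMPLIES)
≡ NOT (NOT A OR D) OR C OR B   (eliminate IMPLIES)
≡ (NOT NOT A AND NOT D) OR C OR B   (De Morgan)
≡ (A AND NOT D) OR C OR B   (double negation)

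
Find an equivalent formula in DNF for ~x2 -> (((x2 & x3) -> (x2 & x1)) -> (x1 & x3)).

~x2 -> (((x2 & x3) -> (x2 & x1)) -> (x1 & x3))
= ~~x2 | (((x2 & x3) -> (x2 & x1)) -> (x1 & x3))   [eliminate ->]
= ~~x2 | ~((x2 & x3) -> (x2 & x1)) | (x1 & x3)   [eliminate ->]
= ~~x2 | ~(~(x2 & x3) | (x2 & x1)) | (x1 & x3)   [eliminate ->]
= x2 | ~(~(x2 & x3) | (x2 & x1)) | (x1 & x3)   [double negation]
= x2 | (~~(x2 & x3) & ~(x2 & x1)) | (x1 & x3)   [De Morgan]
= x2 | (x2 & x3 & ~(x2 & x1)) | (x1 & x3)   [double negation]
= x2 | (x2 & x3 & (~x2 | ~x1)) | (x1 & x3)   [De Morgan]
= x2 | (x2 & x3 & ~x2) | (x2 & x3 & ~x1) | (x1 & x3)   [distribute & over |]
= x2 | (x1 & x3)   [simplify]

x2 | (x1 & x3)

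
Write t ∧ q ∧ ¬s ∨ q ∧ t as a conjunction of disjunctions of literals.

t ∧ q

t ∧ q ∧ ¬s ∨ q ∧ t
≡ (t ∨ q) ∧ (t ∨ t) ∧ (q ∨ q) ∧ (q ∨ t) ∧ (¬s ∨ q) ∧ (¬s ∨ t)   [distribute ∨ over ∧]
≡ t ∧ q   [simplify]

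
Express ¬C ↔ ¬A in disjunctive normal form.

(C ∧ A) ∨ (¬A ∧ ¬C)

¬C ↔ ¬A
≡ (¬C → ¬A) ∧ (¬A → ¬C)   [eliminate ↔]
≡ (¬¬C ∨ ¬A) ∧ (¬A → ¬C)   [eliminate →]
≡ (¬¬C ∨ ¬A) ∧ (¬¬A ∨ ¬C)   [eliminate →]
≡ (C ∨ ¬A) ∧ (¬¬A ∨ ¬C)   [double negation]
≡ (C ∨ ¬A) ∧ (A ∨ ¬C)   [double negation]
≡ (C ∧ A) ∨ (C ∧ ¬C) ∨ (¬A ∧ A) ∨ (¬A ∧ ¬C)   [distribute ∧ over ∨]
≡ (C ∧ A) ∨ (¬A ∧ ¬C)   [simplify]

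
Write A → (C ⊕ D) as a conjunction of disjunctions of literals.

(¬A ∨ C ∨ D) ∧ (¬A ∨ ¬C ∨ ¬D)

A → (C ⊕ D)
= ¬A ∨ (C ⊕ D)   [eliminate →]
= ¬A ∨ ((C ∨ D) ∧ ¬(C ∧ D))   [expand ⊕]
= ¬A ∨ ((C ∨ D) ∧ (¬C ∨ ¬D))   [De Morgan]
= (¬A ∨ C ∨ D) ∧ (¬A ∨ ¬C ∨ ¬D)   [distribute ∨ over ∧]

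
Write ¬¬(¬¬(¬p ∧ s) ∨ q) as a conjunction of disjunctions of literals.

¬¬(¬¬(¬p ∧ s) ∨ q)
≡ ¬¬(¬p ∧ s) ∨ q   (double negation)
≡ (¬p ∧ s) ∨ q   (double negation)
≡ (¬p ∨ q) ∧ (s ∨ q)   (distribute ∨ over ∧)

(¬p ∨ q) ∧ (s ∨ q)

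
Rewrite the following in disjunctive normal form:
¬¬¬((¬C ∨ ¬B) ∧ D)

¬¬¬((¬C ∨ ¬B) ∧ D)
= ¬((¬C ∨ ¬B) ∧ D)   [double negation]
= ¬(¬C ∨ ¬B) ∨ ¬D   [De Morgan]
= (¬¬C ∧ ¬¬B) ∨ ¬D   [De Morgan]
= (C ∧ ¬¬B) ∨ ¬D   [double negation]
= (C ∧ B) ∨ ¬D   [double negation]

(C ∧ B) ∨ ¬D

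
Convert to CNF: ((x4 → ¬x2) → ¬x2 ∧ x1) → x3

(¬x4 ∨ ¬x2 ∨ x3) ∧ (x2 ∨ ¬x1 ∨ x3)

((x4 → ¬x2) → ¬x2 ∧ x1) → x3
= ¬((x4 → ¬x2) → ¬x2 ∧ x1) ∨ x3   — eliminate →
= ¬(¬(x4 → ¬x2) ∨ ¬x2 ∧ x1) ∨ x3   — eliminate →
= ¬(¬(¬x4 ∨ ¬x2) ∨ ¬x2 ∧ x1) ∨ x3   — eliminate →
= ¬¬(¬x4 ∨ ¬x2) ∧ ¬(¬x2 ∧ x1) ∨ x3   — De Morgan
= (¬x4 ∨ ¬x2) ∧ ¬(¬x2 ∧ x1) ∨ x3   — double negation
= (¬x4 ∨ ¬x2) ∧ (¬¬x2 ∨ ¬x1) ∨ x3   — De Morgan
= (¬x4 ∨ ¬x2) ∧ (x2 ∨ ¬x1) ∨ x3   — double negation
= (¬x4 ∨ ¬x2 ∨ x3) ∧ (x2 ∨ ¬x1 ∨ x3)   — distribute ∨ over ∧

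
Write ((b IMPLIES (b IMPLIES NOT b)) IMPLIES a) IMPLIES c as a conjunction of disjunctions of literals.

((b IMPLIES (b IMPLIES NOT b)) IMPLIES a) IMPLIES c
≡ NOT ((b IMPLIES (b IMPLIES NOT b)) IMPLIES a) OR c   [eliminate IMPLIES]
≡ NOT (NOT (b IMPLIES (b IMPLIES NOT b)) OR a) OR c   [eliminate IMPLIES]
≡ NOT (NOT (NOT b OR (b IMPLIES NOT b)) OR a) OR c   [eliminate IMPLIES]
≡ NOT (NOT (NOT b OR NOT b OR NOT b) OR a) OR c   [eliminate IMPLIES]
≡ (NOT NOT (NOT b OR NOT b OR NOT b) AND NOT a) OR c   [De Morgan]
≡ ((NOT b OR NOT b OR NOT b) AND NOT a) OR c   [double negation]
≡ (NOT b OR NOT b OR NOT b OR c) AND (NOT a OR c)   [distribute OR over AND]
≡ (NOT b OR c) AND (NOT a OR c)   [simplify]

(NOT b OR c) AND (NOT a OR c)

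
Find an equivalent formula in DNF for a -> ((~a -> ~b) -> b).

a -> ((~a -> ~b) -> b)
≡ ~a | ((~a -> ~b) -> b)   (eliminate ->)
≡ ~a | ~(~a -> ~b) | b   (eliminate ->)
≡ ~a | ~(~~a | ~b) | b   (eliminate ->)
≡ ~a | (~~~a & ~~b) | b   (De Morgan)
≡ ~a | (~a & ~~b) | b   (double negation)
≡ ~a | (~a & b) | b   (double negation)
≡ ~a | b   (simplify)

~a | b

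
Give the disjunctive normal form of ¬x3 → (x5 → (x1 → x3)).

¬x3 → (x5 → (x1 → x3))
≡ ¬¬x3 ∨ (x5 → (x1 → x3))   [eliminate →]
≡ ¬¬x3 ∨ ¬x5 ∨ (x1 → x3)   [eliminate →]
≡ ¬¬x3 ∨ ¬x5 ∨ ¬x1 ∨ x3   [eliminate →]
≡ x3 ∨ ¬x5 ∨ ¬x1 ∨ x3   [double negation]
≡ x3 ∨ ¬x5 ∨ ¬x1   [simplify]

x3 ∨ ¬x5 ∨ ¬x1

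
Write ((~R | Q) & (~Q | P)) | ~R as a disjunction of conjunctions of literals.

((~R | Q) & (~Q | P)) | ~R
= (~R & ~Q) | (~R & P) | (Q & ~Q) | (Q & P) | ~R   [distribute & over |]
= (Q & P) | ~R   [simplify]

(Q & P) | ~R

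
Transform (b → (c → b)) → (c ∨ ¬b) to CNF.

(b → (c → b)) → (c ∨ ¬b)
≡ ¬(b → (c → b)) ∨ c ∨ ¬b   [eliminate →]
≡ ¬(¬b ∨ (c → b)) ∨ c ∨ ¬b   [eliminate →]
≡ ¬(¬b ∨ ¬c ∨ b) ∨ c ∨ ¬b   [eliminate →]
≡ (¬¬b ∧ ¬¬c ∧ ¬b) ∨ c ∨ ¬b   [De Morgan]
≡ (b ∧ ¬¬c ∧ ¬b) ∨ c ∨ ¬b   [double negation]
≡ (b ∧ c ∧ ¬b) ∨ c ∨ ¬b   [double negation]
≡ (b ∨ c ∨ ¬b) ∧ (c ∨ c ∨ ¬b) ∧ (¬b ∨ c ∨ ¬b)   [distribute ∨ over ∧]
≡ c ∨ ¬b   [simplify]

c ∨ ¬b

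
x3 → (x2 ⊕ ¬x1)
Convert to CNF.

x3 → (x2 ⊕ ¬x1)
= ¬x3 ∨ (x2 ⊕ ¬x1)   — eliminate →
= ¬x3 ∨ ((x2 ∨ ¬x1) ∧ ¬(x2 ∧ ¬x1))   — expand ⊕
= ¬x3 ∨ ((x2 ∨ ¬x1) ∧ (¬x2 ∨ ¬¬x1))   — De Morgan
= ¬x3 ∨ ((x2 ∨ ¬x1) ∧ (¬x2 ∨ x1))   — double negation
= (¬x3 ∨ x2 ∨ ¬x1) ∧ (¬x3 ∨ ¬x2 ∨ x1)   — distribute ∨ over ∧

(¬x3 ∨ x2 ∨ ¬x1) ∧ (¬x3 ∨ ¬x2 ∨ x1)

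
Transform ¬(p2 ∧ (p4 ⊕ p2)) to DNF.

¬(p2 ∧ (p4 ⊕ p2))
≡ ¬(p2 ∧ ((p4 ∧ ¬p2) ∨ (¬p4 ∧ p2)))   [expand ⊕]
≡ ¬p2 ∨ ¬((p4 ∧ ¬p2) ∨ (¬p4 ∧ p2))   [De Morgan]
≡ ¬p2 ∨ (¬(p4 ∧ ¬p2) ∧ ¬(¬p4 ∧ p2))   [De Morgan]
≡ ¬p2 ∨ ((¬p4 ∨ ¬¬p2) ∧ ¬(¬p4 ∧ p2))   [De Morgan]
≡ ¬p2 ∨ ((¬p4 ∨ p2) ∧ ¬(¬p4 ∧ p2))   [double negation]
≡ ¬p2 ∨ ((¬p4 ∨ p2) ∧ (¬¬p4 ∨ ¬p2))   [De Morgan]
≡ ¬p2 ∨ ((¬p4 ∨ p2) ∧ (p4 ∨ ¬p2))   [double negation]
≡ ¬p2 ∨ (¬p4 ∧ p4) ∨ (¬p4 ∧ ¬p2) ∨ (p2 ∧ p4) ∨ (p2 ∧ ¬p2)   [distribute ∧ over ∨]
≡ ¬p2 ∨ (p2 ∧ p4)   [simplify]

¬p2 ∨ (p2 ∧ p4)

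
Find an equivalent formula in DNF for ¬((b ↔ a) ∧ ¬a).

¬((b ↔ a) ∧ ¬a)
⇔ ¬((b → a) ∧ (a → b) ∧ ¬a)   [eliminate ↔]
⇔ ¬((¬b ∨ a) ∧ (a → b) ∧ ¬a)   [eliminate →]
⇔ ¬((¬b ∨ a) ∧ (¬a ∨ b) ∧ ¬a)   [eliminate →]
⇔ ¬(¬b ∨ a) ∨ ¬(¬a ∨ b) ∨ ¬¬a   [De Morgan]
⇔ (¬¬b ∧ ¬a) ∨ ¬(¬a ∨ b) ∨ ¬¬a   [De Morgan]
⇔ (b ∧ ¬a) ∨ ¬(¬a ∨ b) ∨ ¬¬a   [double negation]
⇔ (b ∧ ¬a) ∨ (¬¬a ∧ ¬b) ∨ ¬¬a   [De Morgan]
⇔ (b ∧ ¬a) ∨ (a ∧ ¬b) ∨ ¬¬a   [double negation]
⇔ (b ∧ ¬a) ∨ (a ∧ ¬b) ∨ a   [double negation]
⇔ (b ∧ ¬a) ∨ a   [simplify]

(b ∧ ¬a) ∨ a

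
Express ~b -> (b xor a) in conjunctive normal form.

b | a

~b -> (b xor a)
= ~~b | (b xor a)   (eliminate ->)
= ~~b | ((b | a) & ~(b & a))   (expand xor)
= b | ((b | a) & ~(b & a))   (double negation)
= b | ((b | a) & (~b | ~a))   (De Morgan)
= (b | b | a) & (b | ~b | ~a)   (distribute | over &)
= b | a   (simplify)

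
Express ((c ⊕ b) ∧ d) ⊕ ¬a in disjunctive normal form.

(c ∧ ¬b ∧ d ∧ a) ∨ (¬c ∧ b ∧ d ∧ a) ∨ (¬c ∧ ¬b ∧ ¬a) ∨ (b ∧ c ∧ ¬a) ∨ (¬d ∧ ¬a)

((c ⊕ b) ∧ d) ⊕ ¬a
⇔ ((c ⊕ b) ∧ d ∧ ¬¬a) ∨ (¬((c ⊕ b) ∧ d) ∧ ¬a)   [expand ⊕]
⇔ (((c ∧ ¬b) ∨ (¬c ∧ b)) ∧ d ∧ ¬¬a) ∨ (¬((c ⊕ b) ∧ d) ∧ ¬a)   [expand ⊕]
⇔ (((c ∧ ¬b) ∨ (¬c ∧ b)) ∧ d ∧ ¬¬a) ∨ (¬(((c ∧ ¬b) ∨ (¬c ∧ b)) ∧ d) ∧ ¬a)   [expand ⊕]
⇔ (((c ∧ ¬b) ∨ (¬c ∧ b)) ∧ d ∧ a) ∨ (¬(((c ∧ ¬b) ∨ (¬c ∧ b)) ∧ d) ∧ ¬a)   [double negation]
⇔ (((c ∧ ¬b) ∨ (¬c ∧ b)) ∧ d ∧ a) ∨ ((¬((c ∧ ¬b) ∨ (¬c ∧ b)) ∨ ¬d) ∧ ¬a)   [De Morgan]
⇔ (((c ∧ ¬b) ∨ (¬c ∧ b)) ∧ d ∧ a) ∨ (((¬(c ∧ ¬b) ∧ ¬(¬c ∧ b)) ∨ ¬d) ∧ ¬a)   [De Morgan]
⇔ (((c ∧ ¬b) ∨ (¬c ∧ b)) ∧ d ∧ a) ∨ ((((¬c ∨ ¬¬b) ∧ ¬(¬c ∧ b)) ∨ ¬d) ∧ ¬a)   [De Morgan]
⇔ (((c ∧ ¬b) ∨ (¬c ∧ b)) ∧ d ∧ a) ∨ ((((¬c ∨ b) ∧ ¬(¬c ∧ b)) ∨ ¬d) ∧ ¬a)   [double negation]
⇔ (((c ∧ ¬b) ∨ (¬c ∧ b)) ∧ d ∧ a) ∨ ((((¬c ∨ b) ∧ (¬¬c ∨ ¬b)) ∨ ¬d) ∧ ¬a)   [De Morgan]
⇔ (((c ∧ ¬b) ∨ (¬c ∧ b)) ∧ d ∧ a) ∨ ((((¬c ∨ b) ∧ (c ∨ ¬b)) ∨ ¬d) ∧ ¬a)   [double negation]
⇔ (c ∧ ¬b ∧ d ∧ a) ∨ (¬c ∧ b ∧ d ∧ a) ∨ (¬c ∧ c ∧ ¬a) ∨ (¬c ∧ ¬b ∧ ¬a) ∨ (b ∧ c ∧ ¬a) ∨ (b ∧ ¬b ∧ ¬a) ∨ (¬d ∧ ¬a)   [distribute ∧ over ∨]
⇔ (c ∧ ¬b ∧ d ∧ a) ∨ (¬c ∧ b ∧ d ∧ a) ∨ (¬c ∧ ¬b ∧ ¬a) ∨ (b ∧ c ∧ ¬a) ∨ (¬d ∧ ¬a)   [simplify]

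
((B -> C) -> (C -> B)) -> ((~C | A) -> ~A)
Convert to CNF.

((B -> C) -> (C -> B)) -> ((~C | A) -> ~A)
≡ ~((B -> C) -> (C -> B)) | ((~C | A) -> ~A)   [eliminate ->]
≡ ~(~(B -> C) | (C -> B)) | ((~C | A) -> ~A)   [eliminate ->]
≡ ~(~(~B | C) | (C -> B)) | ((~C | A) -> ~A)   [eliminate ->]
≡ ~(~(~B | C) | ~C | B) | ((~C | A) -> ~A)   [eliminate ->]
≡ ~(~(~B | C) | ~C | B) | ~(~C | A) | ~A   [eliminate ->]
≡ (~~(~B | C) & ~~C & ~B) | ~(~C | A) | ~A   [De Morgan]
≡ ((~B | C) & ~~C & ~B) | ~(~C | A) | ~A   [double negation]
≡ ((~B | C) & C & ~B) | ~(~C | A) | ~A   [double negation]
≡ ((~B | C) & C & ~B) | (~~C & ~A) | ~A   [De Morgan]
≡ ((~B | C) & C & ~B) | (C & ~A) | ~A   [double negation]
≡ (~B | C | C | ~A) & (~B | C | ~A | ~A) & (C | C | ~A) & (C | ~A | ~A) & (~B | C | ~A) & (~B | ~A | ~A)   [distribute | over &]
≡ (C | ~A) & (~B | ~A)   [simplify]

(C | ~A) & (~B | ~A)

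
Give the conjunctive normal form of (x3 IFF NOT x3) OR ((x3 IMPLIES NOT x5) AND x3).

(NOT x3 OR NOT x5) AND x3

(x3 IFF NOT x3) OR ((x3 IMPLIES NOT x5) AND x3)
≡ ((x3 IMPLIES NOT x3) AND (NOT x3 IMPLIES x3)) OR ((x3 IMPLIES NOT x5) AND x3)   [eliminate IFF]
≡ ((NOT x3 OR NOT x3) AND (NOT x3 IMPLIES x3)) OR ((x3 IMPLIES NOT x5) AND x3)   [eliminate IMPLIES]
≡ ((NOT x3 OR NOT x3) AND (NOT NOT x3 OR x3)) OR ((x3 IMPLIES NOT x5) AND x3)   [eliminate IMPLIES]
≡ ((NOT x3 OR NOT x3) AND (NOT NOT x3 OR x3)) OR ((NOT x3 OR NOT x5) AND x3)   [eliminate IMPLIES]
≡ ((NOT x3 OR NOT x3) AND (x3 OR x3)) OR ((NOT x3 OR NOT x5) AND x3)   [double negation]
≡ (NOT x3 OR NOT x3 OR NOT x3 OR NOT x5) AND (NOT x3 OR NOT x3 OR x3) AND (x3 OR x3 OR NOT x3 OR NOT x5) AND (x3 OR x3 OR x3)   [distribute OR over AND]
≡ (NOT x3 OR NOT x5) AND x3   [simplify]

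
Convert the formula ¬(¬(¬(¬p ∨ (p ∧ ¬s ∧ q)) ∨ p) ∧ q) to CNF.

p ∨ ¬q

¬(¬(¬(¬p ∨ (p ∧ ¬s ∧ q)) ∨ p) ∧ q)
= ¬¬(¬(¬p ∨ (p ∧ ¬s ∧ q)) ∨ p) ∨ ¬q   [De Morgan]
= ¬(¬p ∨ (p ∧ ¬s ∧ q)) ∨ p ∨ ¬q   [double negation]
= (¬¬p ∧ ¬(p ∧ ¬s ∧ q)) ∨ p ∨ ¬q   [De Morgan]
= (p ∧ ¬(p ∧ ¬s ∧ q)) ∨ p ∨ ¬q   [double negation]
= (p ∧ (¬p ∨ ¬¬s ∨ ¬q)) ∨ p ∨ ¬q   [De Morgan]
= (p ∧ (¬p ∨ s ∨ ¬q)) ∨ p ∨ ¬q   [double negation]
= (p ∨ p ∨ ¬q) ∧ (¬p ∨ s ∨ ¬q ∨ p ∨ ¬q)   [distribute ∨ over ∧]
= p ∨ ¬q   [simplify]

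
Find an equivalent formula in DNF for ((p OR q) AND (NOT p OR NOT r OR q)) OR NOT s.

((p OR q) AND (NOT p OR NOT r OR q)) OR NOT s
⇔ (p AND NOT p) OR (p AND NOT r) OR (p AND q) OR (q AND NOT p) OR (q AND NOT r) OR (q AND q) OR NOT s   [distribute AND over OR]
⇔ (p AND NOT r) OR q OR NOT s   [simplify]

(p AND NOT r) OR q OR NOT s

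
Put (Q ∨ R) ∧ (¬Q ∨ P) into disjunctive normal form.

(Q ∧ P) ∨ (R ∧ ¬Q) ∨ (R ∧ P)

(Q ∨ R) ∧ (¬Q ∨ P)
= (Q ∧ ¬Q) ∨ (Q ∧ P) ∨ (R ∧ ¬Q) ∨ (R ∧ P)
= (Q ∧ P) ∨ (R ∧ ¬Q) ∨ (R ∧ P)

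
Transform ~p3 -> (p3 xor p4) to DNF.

~p3 -> (p3 xor p4)
= ~~p3 | (p3 xor p4)   [eliminate ->]
= ~~p3 | (p3 & ~p4) | (~p3 & p4)   [expand xor]
= p3 | (p3 & ~p4) | (~p3 & p4)   [double negation]
= p3 | (~p3 & p4)   [simplify]

p3 | (~p3 & p4)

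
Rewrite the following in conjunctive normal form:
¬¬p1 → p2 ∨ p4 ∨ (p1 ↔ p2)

¬¬p1 → p2 ∨ p4 ∨ (p1 ↔ p2)
≡ ¬¬¬p1 ∨ p2 ∨ p4 ∨ (p1 ↔ p2)
≡ ¬¬¬p1 ∨ p2 ∨ p4 ∨ (p1 → p2) ∧ (p2 → p1)
≡ ¬¬¬p1 ∨ p2 ∨ p4 ∨ (¬p1 ∨ p2) ∧ (p2 → p1)
≡ ¬¬¬p1 ∨ p2 ∨ p4 ∨ (¬p1 ∨ p2) ∧ (¬p2 ∨ p1)
≡ ¬p1 ∨ p2 ∨ p4 ∨ (¬p1 ∨ p2) ∧ (¬p2 ∨ p1)
≡ (¬p1 ∨ p2 ∨ p4 ∨ ¬p1 ∨ p2) ∧ (¬p1 ∨ p2 ∨ p4 ∨ ¬p2 ∨ p1)
≡ ¬p1 ∨ p2 ∨ p4

¬p1 ∨ p2 ∨ p4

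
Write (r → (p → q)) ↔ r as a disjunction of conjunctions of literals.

(r ∧ ¬p) ∨ (r ∧ q)

(r → (p → q)) ↔ r
≡ ((r → (p → q)) → r) ∧ (r → (r → (p → q)))   [eliminate ↔]
≡ (¬(r → (p → q)) ∨ r) ∧ (r → (r → (p → q)))   [eliminate →]
≡ (¬(¬r ∨ (p → q)) ∨ r) ∧ (r → (r → (p → q)))   [eliminate →]
≡ (¬(¬r ∨ ¬p ∨ q) ∨ r) ∧ (r → (r → (p → q)))   [eliminate →]
≡ (¬(¬r ∨ ¬p ∨ q) ∨ r) ∧ (¬r ∨ (r → (p → q)))   [eliminate →]
≡ (¬(¬r ∨ ¬p ∨ q) ∨ r) ∧ (¬r ∨ ¬r ∨ (p → q))   [eliminate →]
≡ (¬(¬r ∨ ¬p ∨ q) ∨ r) ∧ (¬r ∨ ¬r ∨ ¬p ∨ q)   [eliminate →]
≡ ((¬¬r ∧ ¬¬p ∧ ¬q) ∨ r) ∧ (¬r ∨ ¬r ∨ ¬p ∨ q)   [De Morgan]
≡ ((r ∧ ¬¬p ∧ ¬q) ∨ r) ∧ (¬r ∨ ¬r ∨ ¬p ∨ q)   [double negation]
≡ ((r ∧ p ∧ ¬q) ∨ r) ∧ (¬r ∨ ¬r ∨ ¬p ∨ q)   [double negation]
≡ (r ∧ p ∧ ¬q ∧ ¬r) ∨ (r ∧ p ∧ ¬q ∧ ¬r) ∨ (r ∧ p ∧ ¬q ∧ ¬p) ∨ (r ∧ p ∧ ¬q ∧ q) ∨ (r ∧ ¬r) ∨ (r ∧ ¬r) ∨ (r ∧ ¬p) ∨ (r ∧ q)   [distribute ∧ over ∨]
≡ (r ∧ ¬p) ∨ (r ∧ q)   [simplify]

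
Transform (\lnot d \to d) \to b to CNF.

(\lnot d \to d) \to b
≡ \lnot (\lnot d \to d) \lor b   (eliminate \to)
≡ \lnot (\lnot \lnot d \lor d) \lor b   (eliminate \to)
≡ (\lnot \lnot \lnot d \land \lnot d) \lor b   (De Morgan)
≡ (\lnot d \land \lnot d) \lor b   (double negation)
≡ (\lnot d \lor b) \land (\lnot d \lor b)   (distribute \lor over \land)
≡ \lnot d \lor b   (simplify)

\lnot d \lor b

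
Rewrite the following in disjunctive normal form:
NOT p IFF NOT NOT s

(p AND NOT s) OR (s AND NOT p)

NOT p IFF NOT NOT s
≡ (NOT p IMPLIES NOT NOT s) AND (NOT NOT s IMPLIES NOT p)   [eliminate IFF]
≡ (NOT NOT p OR NOT NOT s) AND (NOT NOT s IMPLIES NOT p)   [eliminate IMPLIES]
≡ (NOT NOT p OR NOT NOT s) AND (NOT NOT NOT s OR NOT p)   [eliminate IMPLIES]
≡ (p OR NOT NOT s) AND (NOT NOT NOT s OR NOT p)   [double negation]
≡ (p OR s) AND (NOT NOT NOT s OR NOT p)   [double negation]
≡ (p OR s) AND (NOT s OR NOT p)   [double negation]
≡ (p AND NOT s) OR (p AND NOT p) OR (s AND NOT s) OR (s AND NOT p)   [distribute AND over OR]
≡ (p AND NOT s) OR (s AND NOT p)   [simplify]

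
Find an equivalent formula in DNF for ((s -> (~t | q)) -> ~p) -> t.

((s -> (~t | q)) -> ~p) -> t
⇔ ~((s -> (~t | q)) -> ~p) | t
⇔ ~(~(s -> (~t | q)) | ~p) | t
⇔ ~(~(~s | ~t | q) | ~p) | t
⇔ (~~(~s | ~t | q) & ~~p) | t
⇔ ((~s | ~t | q) & ~~p) | t
⇔ ((~s | ~t | q) & p) | t
⇔ (~s & p) | (~t & p) | (q & p) | t

(~s & p) | (~t & p) | (q & p) | t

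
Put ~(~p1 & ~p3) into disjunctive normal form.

~(~p1 & ~p3)
≡ ~~p1 | ~~p3
≡ p1 | ~~p3
≡ p1 | p3

p1 | p3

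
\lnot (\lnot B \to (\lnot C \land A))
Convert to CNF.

\lnot (\lnot B \to (\lnot C \land A))
≡ \lnot (\lnot \lnot B \lor (\lnot C \land A))
≡ \lnot \lnot \lnot B \land \lnot (\lnot C \land A)
≡ \lnot B \land \lnot (\lnot C \land A)
≡ \lnot B \land (\lnot \lnot C \lor \lnot A)
≡ \lnot B \land (C \lor \lnot A)

\lnot B \land (C \lor \lnot A)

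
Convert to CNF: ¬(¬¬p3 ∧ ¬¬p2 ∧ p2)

¬(¬¬p3 ∧ ¬¬p2 ∧ p2)
⇔ ¬¬¬p3 ∨ ¬¬¬p2 ∨ ¬p2   [De Morgan]
⇔ ¬p3 ∨ ¬¬¬p2 ∨ ¬p2   [double negation]
⇔ ¬p3 ∨ ¬p2 ∨ ¬p2   [double negation]
⇔ ¬p3 ∨ ¬p2   [simplify]

¬p3 ∨ ¬p2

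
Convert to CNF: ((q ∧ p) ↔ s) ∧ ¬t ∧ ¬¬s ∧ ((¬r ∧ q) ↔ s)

((q ∧ p) ↔ s) ∧ ¬t ∧ ¬¬s ∧ ((¬r ∧ q) ↔ s)
= ((q ∧ p) → s) ∧ (s → (q ∧ p)) ∧ ¬t ∧ ¬¬s ∧ ((¬r ∧ q) ↔ s)   (eliminate ↔)
= (¬(q ∧ p) ∨ s) ∧ (s → (q ∧ p)) ∧ ¬t ∧ ¬¬s ∧ ((¬r ∧ q) ↔ s)   (eliminate →)
= (¬(q ∧ p) ∨ s) ∧ (¬s ∨ (q ∧ p)) ∧ ¬t ∧ ¬¬s ∧ ((¬r ∧ q) ↔ s)   (eliminate →)
= (¬(q ∧ p) ∨ s) ∧ (¬s ∨ (q ∧ p)) ∧ ¬t ∧ ¬¬s ∧ ((¬r ∧ q) → s) ∧ (s → (¬r ∧ q))   (eliminate ↔)
= (¬(q ∧ p) ∨ s) ∧ (¬s ∨ (q ∧ p)) ∧ ¬t ∧ ¬¬s ∧ (¬(¬r ∧ q) ∨ s) ∧ (s → (¬r ∧ q))   (eliminate →)
= (¬(q ∧ p) ∨ s) ∧ (¬s ∨ (q ∧ p)) ∧ ¬t ∧ ¬¬s ∧ (¬(¬r ∧ q) ∨ s) ∧ (¬s ∨ (¬r ∧ q))   (eliminate →)
= (¬q ∨ ¬p ∨ s) ∧ (¬s ∨ (q ∧ p)) ∧ ¬t ∧ ¬¬s ∧ (¬(¬r ∧ q) ∨ s) ∧ (¬s ∨ (¬r ∧ q))   (De Morgan)
= (¬q ∨ ¬p ∨ s) ∧ (¬s ∨ (q ∧ p)) ∧ ¬t ∧ s ∧ (¬(¬r ∧ q) ∨ s) ∧ (¬s ∨ (¬r ∧ q))   (double negation)
= (¬q ∨ ¬p ∨ s) ∧ (¬s ∨ (q ∧ p)) ∧ ¬t ∧ s ∧ (¬¬r ∨ ¬q ∨ s) ∧ (¬s ∨ (¬r ∧ q))   (De Morgan)
= (¬q ∨ ¬p ∨ s) ∧ (¬s ∨ (q ∧ p)) ∧ ¬t ∧ s ∧ (r ∨ ¬q ∨ s) ∧ (¬s ∨ (¬r ∧ q))   (double negation)
= (¬q ∨ ¬p ∨ s) ∧ (¬s ∨ q) ∧ (¬s ∨ p) ∧ ¬t ∧ s ∧ (r ∨ ¬q ∨ s) ∧ (¬s ∨ ¬r) ∧ (¬s ∨ q)   (distribute ∨ over ∧)
= (¬s ∨ q) ∧ (¬s ∨ p) ∧ ¬t ∧ s ∧ (¬s ∨ ¬r)   (simplify)

(¬s ∨ q) ∧ (¬s ∨ p) ∧ ¬t ∧ s ∧ (¬s ∨ ¬r)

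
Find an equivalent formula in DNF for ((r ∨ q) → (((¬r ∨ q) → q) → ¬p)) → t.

((r ∨ q) → (((¬r ∨ q) → q) → ¬p)) → t
≡ ¬((r ∨ q) → (((¬r ∨ q) → q) → ¬p)) ∨ t
≡ ¬(¬(r ∨ q) ∨ (((¬r ∨ q) → q) → ¬p)) ∨ t
≡ ¬(¬(r ∨ q) ∨ ¬((¬r ∨ q) → q) ∨ ¬p) ∨ t
≡ ¬(¬(r ∨ q) ∨ ¬(¬(¬r ∨ q) ∨ q) ∨ ¬p) ∨ t
≡ (¬¬(r ∨ q) ∧ ¬¬(¬(¬r ∨ q) ∨ q) ∧ ¬¬p) ∨ t
≡ ((r ∨ q) ∧ ¬¬(¬(¬r ∨ q) ∨ q) ∧ ¬¬p) ∨ t
≡ ((r ∨ q) ∧ (¬(¬r ∨ q) ∨ q) ∧ ¬¬p) ∨ t
≡ ((r ∨ q) ∧ ((¬¬r ∧ ¬q) ∨ q) ∧ ¬¬p) ∨ t
≡ ((r ∨ q) ∧ ((r ∧ ¬q) ∨ q) ∧ ¬¬p) ∨ t
≡ ((r ∨ q) ∧ ((r ∧ ¬q) ∨ q) ∧ p) ∨ t
≡ (r ∧ r ∧ ¬q ∧ p) ∨ (r ∧ q ∧ p) ∨ (q ∧ r ∧ ¬q ∧ p) ∨ (q ∧ q ∧ p) ∨ t
≡ (r ∧ ¬q ∧ p) ∨ (q ∧ p) ∨ t

(r ∧ ¬q ∧ p) ∨ (q ∧ p) ∨ t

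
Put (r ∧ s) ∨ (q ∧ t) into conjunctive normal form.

(r ∧ s) ∨ (q ∧ t)
≡ (r ∨ q) ∧ (r ∨ t) ∧ (s ∨ q) ∧ (s ∨ t)   [distribute ∨ over ∧]

(r ∨ q) ∧ (r ∨ t) ∧ (s ∨ q) ∧ (s ∨ t)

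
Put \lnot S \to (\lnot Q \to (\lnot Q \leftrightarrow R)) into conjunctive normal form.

S \lor Q \lor R

\lnot S \to (\lnot Q \to (\lnot Q \leftrightarrow R))
= \lnot \lnot S \lor (\lnot Q \to (\lnot Q \leftrightarrow R))   (eliminate \to)
= \lnot \lnot S \lor \lnot \lnot Q \lor (\lnot Q \leftrightarrow R)   (eliminate \to)
= \lnot \lnot S \lor \lnot \lnot Q \lor (\lnot Q \to R) \land (R \to \lnot Q)   (eliminate \leftrightarrow)
= \lnot \lnot S \lor \lnot \lnot Q \lor (\lnot \lnot Q \lor R) \land (R \to \lnot Q)   (eliminate \to)
= \lnot \lnot S \lor \lnot \lnot Q \lor (\lnot \lnot Q \lor R) \land (\lnot R \lor \lnot Q)   (eliminate \to)
= S \lor \lnot \lnot Q \lor (\lnot \lnot Q \lor R) \land (\lnot R \lor \lnot Q)   (double negation)
= S \lor Q \lor (\lnot \lnot Q \lor R) \land (\lnot R \lor \lnot Q)   (double negation)
= S \lor Q \lor (Q \lor R) \land (\lnot R \lor \lnot Q)   (double negation)
= (S \lor Q \lor Q \lor R) \land (S \lor Q \lor \lnot R \lor \lnot Q)   (distribute \lor over \land)
= S \lor Q \lor R   (simplify)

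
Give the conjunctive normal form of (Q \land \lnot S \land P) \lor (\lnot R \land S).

(Q \lor \lnot R) \land (Q \lor S) \land (\lnot S \lor \lnot R) \land (P \lor \lnot R) \land (P \lor S)

(Q \land \lnot S \land P) \lor (\lnot R \land S)
≡ (Q \lor \lnot R) \land (Q \lor S) \land (\lnot S \lor \lnot R) \land (\lnot S \lor S) \land (P \lor \lnot R) \land (P \lor S)   [distribute \lor over \land]
≡ (Q \lor \lnot R) \land (Q \lor S) \land (\lnot S \lor \lnot R) \land (P \lor \lnot R) \land (P \lor S)   [simplify]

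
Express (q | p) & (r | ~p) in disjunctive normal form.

(q & r) | (q & ~p) | (p & r)

(q | p) & (r | ~p)
⇔ (q & r) | (q & ~p) | (p & r) | (p & ~p)   [distribute & over |]
⇔ (q & r) | (q & ~p) | (p & r)   [simplify]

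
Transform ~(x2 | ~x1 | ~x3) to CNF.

~x2 & x1 & x3

~(x2 | ~x1 | ~x3)
⇔ ~x2 & ~~x1 & ~~x3   — De Morgan
⇔ ~x2 & x1 & ~~x3   — double negation
⇔ ~x2 & x1 & x3   — double negation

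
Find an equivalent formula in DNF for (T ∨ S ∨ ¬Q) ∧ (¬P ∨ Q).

(T ∨ S ∨ ¬Q) ∧ (¬P ∨ Q)
⇔ (T ∧ ¬P) ∨ (T ∧ Q) ∨ (S ∧ ¬P) ∨ (S ∧ Q) ∨ (¬Q ∧ ¬P) ∨ (¬Q ∧ Q)   [distribute ∧ over ∨]
⇔ (T ∧ ¬P) ∨ (T ∧ Q) ∨ (S ∧ ¬P) ∨ (S ∧ Q) ∨ (¬Q ∧ ¬P)   [simplify]

(T ∧ ¬P) ∨ (T ∧ Q) ∨ (S ∧ ¬P) ∨ (S ∧ Q) ∨ (¬Q ∧ ¬P)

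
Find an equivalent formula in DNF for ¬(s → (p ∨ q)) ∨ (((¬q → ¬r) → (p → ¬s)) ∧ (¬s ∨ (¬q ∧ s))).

¬(s → (p ∨ q)) ∨ (((¬q → ¬r) → (p → ¬s)) ∧ (¬s ∨ (¬q ∧ s)))
= ¬(¬s ∨ p ∨ q) ∨ (((¬q → ¬r) → (p → ¬s)) ∧ (¬s ∨ (¬q ∧ s)))   (eliminate →)
= ¬(¬s ∨ p ∨ q) ∨ ((¬(¬q → ¬r) ∨ (p → ¬s)) ∧ (¬s ∨ (¬q ∧ s)))   (eliminate →)
= ¬(¬s ∨ p ∨ q) ∨ ((¬(¬¬q ∨ ¬r) ∨ (p → ¬s)) ∧ (¬s ∨ (¬q ∧ s)))   (eliminate →)
= ¬(¬s ∨ p ∨ q) ∨ ((¬(¬¬q ∨ ¬r) ∨ ¬p ∨ ¬s) ∧ (¬s ∨ (¬q ∧ s)))   (eliminate →)
= (¬¬s ∧ ¬p ∧ ¬q) ∨ ((¬(¬¬q ∨ ¬r) ∨ ¬p ∨ ¬s) ∧ (¬s ∨ (¬q ∧ s)))   (De Morgan)
= (s ∧ ¬p ∧ ¬q) ∨ ((¬(¬¬q ∨ ¬r) ∨ ¬p ∨ ¬s) ∧ (¬s ∨ (¬q ∧ s)))   (double negation)
= (s ∧ ¬p ∧ ¬q) ∨ (((¬¬¬q ∧ ¬¬r) ∨ ¬p ∨ ¬s) ∧ (¬s ∨ (¬q ∧ s)))   (De Morgan)
= (s ∧ ¬p ∧ ¬q) ∨ (((¬q ∧ ¬¬r) ∨ ¬p ∨ ¬s) ∧ (¬s ∨ (¬q ∧ s)))   (double negation)
= (s ∧ ¬p ∧ ¬q) ∨ (((¬q ∧ r) ∨ ¬p ∨ ¬s) ∧ (¬s ∨ (¬q ∧ s)))   (double negation)
= (s ∧ ¬p ∧ ¬q) ∨ (¬q ∧ r ∧ ¬s) ∨ (¬q ∧ r ∧ ¬q ∧ s) ∨ (¬p ∧ ¬s) ∨ (¬p ∧ ¬q ∧ s) ∨ (¬s ∧ ¬s) ∨ (¬s ∧ ¬q ∧ s)   (distribute ∧ over ∨)
= (s ∧ ¬p ∧ ¬q) ∨ (¬q ∧ r ∧ s) ∨ ¬s   (simplify)

(s ∧ ¬p ∧ ¬q) ∨ (¬q ∧ r ∧ s) ∨ ¬s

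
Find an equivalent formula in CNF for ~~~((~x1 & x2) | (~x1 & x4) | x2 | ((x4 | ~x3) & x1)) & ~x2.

~~~((~x1 & x2) | (~x1 & x4) | x2 | ((x4 | ~x3) & x1)) & ~x2
≡ ~((~x1 & x2) | (~x1 & x4) | x2 | ((x4 | ~x3) & x1)) & ~x2   (double negation)
≡ ~(~x1 & x2) & ~(~x1 & x4) & ~x2 & ~((x4 | ~x3) & x1) & ~x2   (De Morgan)
≡ (~~x1 | ~x2) & ~(~x1 & x4) & ~x2 & ~((x4 | ~x3) & x1) & ~x2   (De Morgan)
≡ (x1 | ~x2) & ~(~x1 & x4) & ~x2 & ~((x4 | ~x3) & x1) & ~x2   (double negation)
≡ (x1 | ~x2) & (~~x1 | ~x4) & ~x2 & ~((x4 | ~x3) & x1) & ~x2   (De Morgan)
≡ (x1 | ~x2) & (x1 | ~x4) & ~x2 & ~((x4 | ~x3) & x1) & ~x2   (double negation)
≡ (x1 | ~x2) & (x1 | ~x4) & ~x2 & (~(x4 | ~x3) | ~x1) & ~x2   (De Morgan)
≡ (x1 | ~x2) & (x1 | ~x4) & ~x2 & ((~x4 & ~~x3) | ~x1) & ~x2   (De Morgan)
≡ (x1 | ~x2) & (x1 | ~x4) & ~x2 & ((~x4 & x3) | ~x1) & ~x2   (double negation)
≡ (x1 | ~x2) & (x1 | ~x4) & ~x2 & (~x4 | ~x1) & (x3 | ~x1) & ~x2   (distribute | over &)
≡ (x1 | ~x4) & ~x2 & (~x4 | ~x1) & (x3 | ~x1)   (simplify)

(x1 | ~x4) & ~x2 & (~x4 | ~x1) & (x3 | ~x1)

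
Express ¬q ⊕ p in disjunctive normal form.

¬q ⊕ p
= (¬q ∧ ¬p) ∨ (¬¬q ∧ p)   [expand ⊕]
= (¬q ∧ ¬p) ∨ (q ∧ p)   [double negation]

(¬q ∧ ¬p) ∨ (q ∧ p)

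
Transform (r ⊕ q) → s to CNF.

(¬r ∨ q ∨ s) ∧ (¬q ∨ r ∨ s)

(r ⊕ q) → s
≡ ¬(r ⊕ q) ∨ s   (eliminate →)
≡ ¬((r ∨ q) ∧ ¬(r ∧ q)) ∨ s   (expand ⊕)
≡ ¬(r ∨ q) ∨ ¬¬(r ∧ q) ∨ s   (De Morgan)
≡ (¬r ∧ ¬q) ∨ ¬¬(r ∧ q) ∨ s   (De Morgan)
≡ (¬r ∧ ¬q) ∨ (r ∧ q) ∨ s   (double negation)
≡ (¬r ∨ r ∨ s) ∧ (¬r ∨ q ∨ s) ∧ (¬q ∨ r ∨ s) ∧ (¬q ∨ q ∨ s)   (distribute ∨ over ∧)
≡ (¬r ∨ q ∨ s) ∧ (¬q ∨ r ∨ s)   (simplify)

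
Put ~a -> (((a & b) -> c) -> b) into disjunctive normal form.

~a -> (((a & b) -> c) -> b)
⇔ ~~a | (((a & b) -> c) -> b)
⇔ ~~a | ~((a & b) -> c) | b
⇔ ~~a | ~(~(a & b) | c) | b
⇔ a | ~(~(a & b) | c) | b
⇔ a | (~~(a & b) & ~c) | b
⇔ a | (a & b & ~c) | b
⇔ a | b

a | b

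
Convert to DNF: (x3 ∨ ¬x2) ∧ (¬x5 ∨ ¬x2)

(x3 ∨ ¬x2) ∧ (¬x5 ∨ ¬x2)
≡ (x3 ∧ ¬x5) ∨ (x3 ∧ ¬x2) ∨ (¬x2 ∧ ¬x5) ∨ (¬x2 ∧ ¬x2)   — distribute ∧ over ∨
≡ (x3 ∧ ¬x5) ∨ ¬x2   — simplify

(x3 ∧ ¬x5) ∨ ¬x2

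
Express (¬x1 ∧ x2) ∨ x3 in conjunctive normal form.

(¬x1 ∧ x2) ∨ x3
≡ (¬x1 ∨ x3) ∧ (x2 ∨ x3)   [distribute ∨ over ∧]

(¬x1 ∨ x3) ∧ (x2 ∨ x3)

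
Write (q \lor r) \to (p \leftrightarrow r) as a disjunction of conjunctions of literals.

(\lnot q \land \lnot r) \lor (\lnot p \land \lnot r) \lor (r \land p)

(q \lor r) \to (p \leftrightarrow r)
⇔ \lnot (q \lor r) \lor (p \leftrightarrow r)   (eliminate \to)
⇔ \lnot (q \lor r) \lor ((p \to r) \land (r \to p))   (eliminate \leftrightarrow)
⇔ \lnot (q \lor r) \lor ((\lnot p \lor r) \land (r \to p))   (eliminate \to)
⇔ \lnot (q \lor r) \lor ((\lnot p \lor r) \land (\lnot r \lor p))   (eliminate \to)
⇔ (\lnot q \land \lnot r) \lor ((\lnot p \lor r) \land (\lnot r \lor p))   (De Morgan)
⇔ (\lnot q \land \lnot r) \lor (\lnot p \land \lnot r) \lor (\lnot p \land p) \lor (r \land \lnot r) \lor (r \land p)   (distribute \land over \lor)
⇔ (\lnot q \land \lnot r) \lor (\lnot p \land \lnot r) \lor (r \land p)   (simplify)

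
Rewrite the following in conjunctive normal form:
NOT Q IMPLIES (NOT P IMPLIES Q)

NOT Q IMPLIES (NOT P IMPLIES Q)
⇔ NOT NOT Q OR (NOT P IMPLIES Q)   [eliminate IMPLIES]
⇔ NOT NOT Q OR NOT NOT P OR Q   [eliminate IMPLIES]
⇔ Q OR NOT NOT P OR Q   [double negation]
⇔ Q OR P OR Q   [double negation]
⇔ Q OR P   [simplify]

Q OR P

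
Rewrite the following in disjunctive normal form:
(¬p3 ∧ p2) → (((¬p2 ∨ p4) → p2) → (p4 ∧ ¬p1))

(¬p3 ∧ p2) → (((¬p2 ∨ p4) → p2) → (p4 ∧ ¬p1))
≡ ¬(¬p3 ∧ p2) ∨ (((¬p2 ∨ p4) → p2) → (p4 ∧ ¬p1))   — eliminate →
≡ ¬(¬p3 ∧ p2) ∨ ¬((¬p2 ∨ p4) → p2) ∨ (p4 ∧ ¬p1)   — eliminate →
≡ ¬(¬p3 ∧ p2) ∨ ¬(¬(¬p2 ∨ p4) ∨ p2) ∨ (p4 ∧ ¬p1)   — eliminate →
≡ ¬¬p3 ∨ ¬p2 ∨ ¬(¬(¬p2 ∨ p4) ∨ p2) ∨ (p4 ∧ ¬p1)   — De Morgan
≡ p3 ∨ ¬p2 ∨ ¬(¬(¬p2 ∨ p4) ∨ p2) ∨ (p4 ∧ ¬p1)   — double negation
≡ p3 ∨ ¬p2 ∨ (¬¬(¬p2 ∨ p4) ∧ ¬p2) ∨ (p4 ∧ ¬p1)   — De Morgan
≡ p3 ∨ ¬p2 ∨ ((¬p2 ∨ p4) ∧ ¬p2) ∨ (p4 ∧ ¬p1)   — double negation
≡ p3 ∨ ¬p2 ∨ (¬p2 ∧ ¬p2) ∨ (p4 ∧ ¬p2) ∨ (p4 ∧ ¬p1)   — distribute ∧ over ∨
≡ p3 ∨ ¬p2 ∨ (p4 ∧ ¬p1)   — simplify

p3 ∨ ¬p2 ∨ (p4 ∧ ¬p1)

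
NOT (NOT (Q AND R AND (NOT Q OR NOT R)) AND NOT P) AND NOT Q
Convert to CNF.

(Q OR P) AND (R OR P) AND NOT Q

NOT (NOT (Q AND R AND (NOT Q OR NOT R)) AND NOT P) AND NOT Q
≡ (NOT NOT (Q AND R AND (NOT Q OR NOT R)) OR NOT NOT P) AND NOT Q
≡ ((Q AND R AND (NOT Q OR NOT R)) OR NOT NOT P) AND NOT Q
≡ ((Q AND R AND (NOT Q OR NOT R)) OR P) AND NOT Q
≡ (Q OR P) AND (R OR P) AND (NOT Q OR NOT R OR P) AND NOT Q
≡ (Q OR P) AND (R OR P) AND NOT Q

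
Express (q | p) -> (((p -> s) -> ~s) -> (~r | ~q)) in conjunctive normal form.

~q | s | ~r

(q | p) -> (((p -> s) -> ~s) -> (~r | ~q))
= ~(q | p) | (((p -> s) -> ~s) -> (~r | ~q))   — eliminate ->
= ~(q | p) | ~((p -> s) -> ~s) | ~r | ~q   — eliminate ->
= ~(q | p) | ~(~(p -> s) | ~s) | ~r | ~q   — eliminate ->
= ~(q | p) | ~(~(~p | s) | ~s) | ~r | ~q   — eliminate ->
= (~q & ~p) | ~(~(~p | s) | ~s) | ~r | ~q   — De Morgan
= (~q & ~p) | (~~(~p | s) & ~~s) | ~r | ~q   — De Morgan
= (~q & ~p) | ((~p | s) & ~~s) | ~r | ~q   — double negation
= (~q & ~p) | ((~p | s) & s) | ~r | ~q   — double negation
= (~q | ~p | s | ~r | ~q) & (~q | s | ~r | ~q) & (~p | ~p | s | ~r | ~q) & (~p | s | ~r | ~q)   — distribute | over &
= ~q | s | ~r   — simplify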